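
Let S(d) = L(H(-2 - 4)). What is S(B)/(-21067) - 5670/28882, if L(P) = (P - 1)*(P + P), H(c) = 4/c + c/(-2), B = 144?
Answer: -76904743/391150989 ≈ -0.19661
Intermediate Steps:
H(c) = 4/c - c/2 (H(c) = 4/c + c*(-1/2) = 4/c - c/2)
L(P) = 2*P*(-1 + P) (L(P) = (-1 + P)*(2*P) = 2*P*(-1 + P))
S(d) = 56/9 (S(d) = 2*(4/(-2 - 4) - (-2 - 4)/2)*(-1 + (4/(-2 - 4) - (-2 - 4)/2)) = 2*(4/(-6) - 1/2*(-6))*(-1 + (4/(-6) - 1/2*(-6))) = 2*(4*(-1/6) + 3)*(-1 + (4*(-1/6) + 3)) = 2*(-2/3 + 3)*(-1 + (-2/3 + 3)) = 2*(7/3)*(-1 + 7/3) = 2*(7/3)*(4/3) = 56/9)
S(B)/(-21067) - 5670/28882 = (56/9)/(-21067) - 5670/28882 = (56/9)*(-1/21067) - 5670*1/28882 = -56/189603 - 405/2063 = -76904743/391150989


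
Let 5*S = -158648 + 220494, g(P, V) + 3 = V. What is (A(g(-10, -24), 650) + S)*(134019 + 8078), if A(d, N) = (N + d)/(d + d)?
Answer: 474116445193/270 ≈ 1.7560e+9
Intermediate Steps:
g(P, V) = -3 + V
S = 61846/5 (S = (-158648 + 220494)/5 = (1/5)*61846 = 61846/5 ≈ 12369.)
A(d, N) = (N + d)/(2*d) (A(d, N) = (N + d)/((2*d)) = (N + d)*(1/(2*d)) = (N + d)/(2*d))
(A(g(-10, -24), 650) + S)*(134019 + 8078) = ((650 + (-3 - 24))/(2*(-3 - 24)) + 61846/5)*(134019 + 8078) = ((1/2)*(650 - 27)/(-27) + 61846/5)*142097 = ((1/2)*(-1/27)*623 + 61846/5)*142097 = (-623/54 + 61846/5)*142097 = (3336569/270)*142097 = 474116445193/270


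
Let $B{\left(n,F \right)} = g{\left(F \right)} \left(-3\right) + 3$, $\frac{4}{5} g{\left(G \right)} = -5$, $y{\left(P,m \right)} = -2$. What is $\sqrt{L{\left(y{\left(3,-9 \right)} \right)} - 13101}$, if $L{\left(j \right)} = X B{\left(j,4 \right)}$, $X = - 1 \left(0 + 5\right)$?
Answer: $\frac{3 i \sqrt{5871}}{2} \approx 114.93 i$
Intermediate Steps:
$g{\left(G \right)} = - \frac{25}{4}$ ($g{\left(G \right)} = \frac{5}{4} \left(-5\right) = - \frac{25}{4}$)
$B{\left(n,F \right)} = \frac{87}{4}$ ($B{\left(n,F \right)} = \left(- \frac{25}{4}\right) \left(-3\right) + 3 = \frac{75}{4} + 3 = \frac{87}{4}$)
$X = -5$ ($X = - 1 \cdot 5 = \left(-1\right) 5 = -5$)
$L{\left(j \right)} = - \frac{435}{4}$ ($L{\left(j \right)} = \left(-5\right) \frac{87}{4} = - \frac{435}{4}$)
$\sqrt{L{\left(y{\left(3,-9 \right)} \right)} - 13101} = \sqrt{- \frac{435}{4} - 13101} = \sqrt{- \frac{52839}{4}} = \frac{3 i \sqrt{5871}}{2}$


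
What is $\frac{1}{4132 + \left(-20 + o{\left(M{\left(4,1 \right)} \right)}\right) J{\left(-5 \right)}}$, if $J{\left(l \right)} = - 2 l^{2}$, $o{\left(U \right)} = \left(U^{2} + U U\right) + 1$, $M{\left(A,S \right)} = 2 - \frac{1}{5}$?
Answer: $\frac{1}{4758} \approx 0.00021017$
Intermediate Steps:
$M{\left(A,S \right)} = \frac{9}{5}$ ($M{\left(A,S \right)} = 2 - \frac{1}{5} = \frac{9}{5}$)
$o{\left(U \right)} = 1 + 2 U^{2}$ ($o{\left(U \right)} = \left(U^{2} + U^{2}\right) + 1 = 2 U^{2} + 1 = 1 + 2 U^{2}$)
$\frac{1}{4132 + \left(-20 + o{\left(M{\left(4,1 \right)} \right)}\right) J{\left(-5 \right)}} = \frac{1}{4132 + \left(-20 + \left(1 + 2 \left(\frac{9}{5}\right)^{2}\right)\right) \left(- 2 \left(-5\right)^{2}\right)} = \frac{1}{4132 + \left(-20 + \left(1 + 2 \cdot \frac{81}{25}\right)\right) \left(\left(-2\right) 25\right)} = \frac{1}{4132 + \left(-20 + \left(1 + \frac{162}{25}\right)\right) \left(-50\right)} = \frac{1}{4132 + \left(-20 + \frac{187}{25}\right) \left(-50\right)} = \frac{1}{4132 - -626} = \frac{1}{4132 + 626} = \frac{1}{4758}$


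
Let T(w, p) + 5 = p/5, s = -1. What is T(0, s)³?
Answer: -17576/125 ≈ -140.61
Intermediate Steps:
T(w, p) = -5 + p/5
T(0, s)³ = (-5 + (⅕)*(-1))³ = (-5 - ⅕)³ = (-26/5)³ = -17576/125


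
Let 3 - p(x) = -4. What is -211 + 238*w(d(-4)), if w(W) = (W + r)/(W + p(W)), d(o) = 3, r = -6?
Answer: -1412/5 ≈ -282.40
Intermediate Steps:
p(x) = 7 (p(x) = 3 - 1*(-4) = 3 + 4 = 7)
w(W) = (-6 + W)/(7 + W) (w(W) = (W - 6)/(W + 7) = (-6 + W)/(7 + W))
-211 + 238*w(d(-4)) = -211 + 238*((-6 + 3)/(7 + 3)) = -211 + 238*(-3/10) = -211 - 357/5 = -1412/5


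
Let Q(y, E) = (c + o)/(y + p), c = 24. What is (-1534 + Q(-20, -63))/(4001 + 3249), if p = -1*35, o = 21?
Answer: -16883/79750 ≈ -0.21170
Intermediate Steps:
p = -35
Q(y, E) = 45/(-35 + y) (Q(y, E) = (24 + 21)/(y - 35) = 45/(-35 + y))
(-1534 + Q(-20, -63))/(4001 + 3249) = (-1534 + 45/(-35 - 20))/(4001 + 3249) = (-1534 + 45/(-55))/7250 = (-1534 + 45*(-1/55))*(1/7250) = (-1534 - 9/11)*(1/7250) = -16883/11*1/7250 = -16883/79750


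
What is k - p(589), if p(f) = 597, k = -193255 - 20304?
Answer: -214156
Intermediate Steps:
k = -213559
k - p(589) = -213559 - 1*597 = -213559 - 597 = -214156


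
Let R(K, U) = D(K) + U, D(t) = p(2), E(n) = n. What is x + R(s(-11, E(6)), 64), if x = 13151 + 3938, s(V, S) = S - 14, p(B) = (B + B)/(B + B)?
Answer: 17154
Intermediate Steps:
p(B) = 1 (p(B) = (2*B)/((2*B)) = (2*B)*(1/(2*B)) = 1)
s(V, S) = -14 + S
D(t) = 1
x = 17089
R(K, U) = 1 + U
x + R(s(-11, E(6)), 64) = 17089 + (1 + 64) = 17089 + 65 = 17154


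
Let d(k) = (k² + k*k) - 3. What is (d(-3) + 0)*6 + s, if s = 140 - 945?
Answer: -715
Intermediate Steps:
s = -805
d(k) = -3 + 2*k² (d(k) = (k² + k²) - 3 = 2*k² - 3 = -3 + 2*k²)
(d(-3) + 0)*6 + s = ((-3 + 2*(-3)²) + 0)*6 - 805 = ((-3 + 2*9) + 0)*6 - 805 = ((-3 + 18) + 0)*6 - 805 = (15 + 0)*6 - 805 = 15*6 - 805 = 90 - 805 = -715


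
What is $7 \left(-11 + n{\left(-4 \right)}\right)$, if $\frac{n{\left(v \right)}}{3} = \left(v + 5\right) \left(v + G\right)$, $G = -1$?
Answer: $-182$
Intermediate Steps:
$n{\left(v \right)} = 3 \left(-1 + v\right) \left(5 + v\right)$ ($n{\left(v \right)} = 3 \left(v + 5\right) \left(v - 1\right) = 3 \left(5 + v\right) \left(-1 + v\right) = 3 \left(-1 + v\right) \left(5 + v\right)$)
$7 \left(-11 + n{\left(-4 \right)}\right) = 7 \left(-11 + \left(-15 + 3 \left(-4\right)^{2} + 12 \left(-4\right)\right)\right) = 7 \left(-11 - 15\right) = 7 \left(-26\right) = -182$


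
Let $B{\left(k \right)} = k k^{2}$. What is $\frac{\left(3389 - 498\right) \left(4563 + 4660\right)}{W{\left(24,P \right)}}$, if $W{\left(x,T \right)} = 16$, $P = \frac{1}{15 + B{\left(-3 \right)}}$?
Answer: $\frac{26663693}{16} \approx 1.6665 \cdot 10^{6}$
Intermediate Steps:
$B{\left(k \right)} = k^{3}$
$P = - \frac{1}{12}$ ($P = \frac{1}{15 + \left(-3\right)^{3}} = \frac{1}{15 - 27} = \frac{1}{-12} = - \frac{1}{12} \approx -0.083333$)
$\frac{\left(3389 - 498\right) \left(4563 + 4660\right)}{W{\left(24,P \right)}} = \frac{\left(3389 - 498\right) \left(4563 + 4660\right)}{16} = 2891 \cdot 9223 \cdot \frac{1}{16} = 26663693 \cdot \frac{1}{16} = \frac{26663693}{16}$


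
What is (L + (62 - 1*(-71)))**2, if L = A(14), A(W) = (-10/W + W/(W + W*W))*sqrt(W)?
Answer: 27869423/1575 - 2584*sqrt(14)/15 ≈ 17050.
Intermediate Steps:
A(W) = sqrt(W)*(-10/W + W/(W + W**2)) (A(W) = (-10/W + W/(W + W**2))*sqrt(W) = sqrt(W)*(-10/W + W/(W + W**2)))
L = -68*sqrt(14)/105 (L = (-10 - 9*14)/(sqrt(14)*(1 + 14)) = (sqrt(14)/14)*(-10 - 126)/15 = (sqrt(14)/14)*(1/15)*(-136) = -68*sqrt(14)/105 ≈ -2.4232)
(L + (62 - 1*(-71)))**2 = (-68*sqrt(14)/105 + (62 - 1*(-71)))**2 = (-68*sqrt(14)/105 + (62 + 71))**2 = (-68*sqrt(14)/105 + 133)**2 = (133 - 68*sqrt(14)/105)**2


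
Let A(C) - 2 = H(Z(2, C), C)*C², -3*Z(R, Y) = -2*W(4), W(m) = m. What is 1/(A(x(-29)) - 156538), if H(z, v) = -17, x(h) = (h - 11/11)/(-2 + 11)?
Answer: -9/1410524 ≈ -6.3806e-6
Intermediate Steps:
Z(R, Y) = 8/3 (Z(R, Y) = -(-2)*4/3 = -⅓*(-8) = 8/3)
x(h) = -⅑ + h/9 (x(h) = (h - 11*1/11)/9 = (h - 1)*(⅑) = (-1 + h)*(⅑) = -⅑ + h/9)
A(C) = 2 - 17*C²
1/(A(x(-29)) - 156538) = 1/((2 - 17*(-⅑ + (⅑)*(-29))²) - 156538) = 1/((2 - 17*(-⅑ - 29/9)²) - 156538) = 1/((2 - 17*(-10/3)²) - 156538) = 1/((2 - 17*100/9) - 156538) = 1/((2 - 1700/9) - 156538) = 1/(-1682/9 - 156538) = 1/(-1410524/9) = -9/1410524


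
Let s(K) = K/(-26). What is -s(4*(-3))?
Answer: -6/13 ≈ -0.46154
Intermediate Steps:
s(K) = -K/26 (s(K) = K*(-1/26) = -K/26)
-s(4*(-3)) = -(-1)*4*(-3)/26 = -(-1)*(-12)/26 = -1*6/13 = -6/13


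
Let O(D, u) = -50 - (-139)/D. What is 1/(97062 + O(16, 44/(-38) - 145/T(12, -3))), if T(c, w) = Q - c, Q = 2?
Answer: 16/1552331 ≈ 1.0307e-5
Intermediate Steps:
T(c, w) = 2 - c
O(D, u) = -50 + 139/D
1/(97062 + O(16, 44/(-38) - 145/T(12, -3))) = 1/(97062 + (-50 + 139/16)) = 1/(97062 - 661/16) = 1/(1552331/16) = 16/1552331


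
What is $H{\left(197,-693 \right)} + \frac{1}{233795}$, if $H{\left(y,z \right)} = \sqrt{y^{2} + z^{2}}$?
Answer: $\frac{1}{233795} + \sqrt{519058} \approx 720.46$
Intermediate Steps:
$H{\left(197,-693 \right)} + \frac{1}{233795} = \sqrt{197^{2} + \left(-693\right)^{2}} + \frac{1}{233795} = \sqrt{38809 + 480249} + \frac{1}{233795} = \sqrt{519058} + \frac{1}{233795} = \frac{1}{233795} + \sqrt{519058}$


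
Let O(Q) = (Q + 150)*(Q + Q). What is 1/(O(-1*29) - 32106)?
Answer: -1/39124 ≈ -2.5560e-5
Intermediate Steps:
O(Q) = 2*Q*(150 + Q) (O(Q) = (150 + Q)*(2*Q) = 2*Q*(150 + Q))
1/(O(-1*29) - 32106) = 1/(2*(-1*29)*(150 - 1*29) - 32106) = 1/(2*(-29)*(150 - 29) - 32106) = 1/(2*(-29)*121 - 32106) = 1/(-7018 - 32106) = 1/(-39124) = -1/39124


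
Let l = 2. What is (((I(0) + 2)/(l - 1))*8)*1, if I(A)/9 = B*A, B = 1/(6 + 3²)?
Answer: 16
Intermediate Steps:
B = 1/15 (B = 1/(6 + 9) = 1/15 ≈ 0.066667)
I(A) = 3*A/5 (I(A) = 9*(A/15) = 3*A/5)
(((I(0) + 2)/(l - 1))*8)*1 = ((((⅗)*0 + 2)/(2 - 1))*8)*1 = (((0 + 2)/1)*8)*1 = ((2*1)*8)*1 = (2*8)*1 = 16*1 = 16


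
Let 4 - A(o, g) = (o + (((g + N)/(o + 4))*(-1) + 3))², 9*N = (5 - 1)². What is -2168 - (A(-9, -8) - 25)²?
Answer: -31031892601/4100625 ≈ -7567.6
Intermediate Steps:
N = 16/9 (N = (5 - 1)²/9 = (⅑)*4² = (⅑)*16 = 16/9 ≈ 1.7778)
A(o, g) = 4 - (3 + o - (16/9 + g)/(4 + o))² (A(o, g) = 4 - (o + (((g + 16/9)/(o + 4))*(-1) + 3))² = 4 - (o + (((16/9 + g)/(4 + o))*(-1) + 3))² = 4 - (o + (-(16/9 + g)/(4 + o) + 3))² = 4 - (o + (3 - (16/9 + g)/(4 + o)))² = 4 - (3 + o - (16/9 + g)/(4 + o))²)
-2168 - (A(-9, -8) - 25)² = -2168 - ((4 - (92 - 9*(-8) + 9*(-9)² + 63*(-9))²/(81*(4 - 9)²)) - 25)² = -2168 - ((4 - 1/81*(92 + 72 + 9*81 - 567)²/(-5)²) - 25)² = -2168 - ((4 - 1/81*1/25*(92 + 72 + 729 - 567)²) - 25)² = -2168 - ((4 - 1/81*1/25*326²) - 25)² = -2168 - ((4 - 1/81*1/25*106276) - 25)² = -2168 - ((4 - 106276/2025) - 25)² = -2168 - (-98176/2025 - 25)² = -2168 - (-148801/2025)² = -2168 - 1*22141737601/4100625 = -2168 - 22141737601/4100625 = -31031892601/4100625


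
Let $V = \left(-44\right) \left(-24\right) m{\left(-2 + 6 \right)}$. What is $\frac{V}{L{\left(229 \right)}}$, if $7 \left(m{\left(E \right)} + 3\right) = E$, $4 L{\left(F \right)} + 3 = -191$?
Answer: $\frac{35904}{679} \approx 52.878$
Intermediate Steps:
$L{\left(F \right)} = - \frac{97}{2}$ ($L{\left(F \right)} = - \frac{3}{4} + \frac{1}{4} \left(-191\right) = - \frac{3}{4} - \frac{191}{4} = - \frac{97}{2}$)
$m{\left(E \right)} = -3 + \frac{E}{7}$
$V = - \frac{17952}{7}$ ($V = \left(-44\right) \left(-24\right) \left(-3 + \frac{-2 + 6}{7}\right) = 1056 \left(-3 + \frac{1}{7} \cdot 4\right) = 1056 \left(-3 + \frac{4}{7}\right) = 1056 \left(- \frac{17}{7}\right) = - \frac{17952}{7} \approx -2564.6$)
$\frac{V}{L{\left(229 \right)}} = - \frac{17952}{7 \left(- \frac{97}{2}\right)} = \left(- \frac{17952}{7}\right) \left(- \frac{2}{97}\right) = \frac{35904}{679}$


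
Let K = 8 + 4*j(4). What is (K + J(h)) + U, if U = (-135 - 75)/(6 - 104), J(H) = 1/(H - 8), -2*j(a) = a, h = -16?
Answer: 353/168 ≈ 2.1012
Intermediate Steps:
j(a) = -a/2
J(H) = 1/(-8 + H)
K = 0 (K = 8 + 4*(-1/2*4) = 8 + 4*(-2) = 8 - 8 = 0)
U = 15/7 (U = -210/(-98) = -210*(-1/98) = 15/7 ≈ 2.1429)
(K + J(h)) + U = (0 + 1/(-8 - 16)) + 15/7 = (0 + 1/(-24)) + 15/7 = (0 - 1/24) + 15/7 = -1/24 + 15/7 = 353/168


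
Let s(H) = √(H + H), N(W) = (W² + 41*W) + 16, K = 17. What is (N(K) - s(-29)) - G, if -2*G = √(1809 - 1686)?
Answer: 1002 + √123/2 - I*√58 ≈ 1007.5 - 7.6158*I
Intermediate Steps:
N(W) = 16 + W² + 41*W
s(H) = √2*√H (s(H) = √(2*H) = √2*√H)
G = -√123/2 (G = -√(1809 - 1686)/2 = -√123/2 ≈ -5.5453)
(N(K) - s(-29)) - G = ((16 + 17² + 41*17) - √2*√(-29)) - (-1)*√123/2 = ((16 + 289 + 697) - √2*I*√29) + √123/2 = (1002 - I*√58) + √123/2 = 1002 + √123/2 - I*√58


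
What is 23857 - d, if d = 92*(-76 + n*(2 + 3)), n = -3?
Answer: 32229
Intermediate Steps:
d = -8372 (d = 92*(-76 - 3*(2 + 3)) = 92*(-76 - 3*5) = 92*(-76 - 15) = 92*(-91) = -8372)
23857 - d = 23857 - 1*(-8372) = 23857 + 8372 = 32229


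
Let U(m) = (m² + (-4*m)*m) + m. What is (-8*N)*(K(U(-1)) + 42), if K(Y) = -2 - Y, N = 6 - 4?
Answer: -704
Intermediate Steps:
N = 2
U(m) = m - 3*m² (U(m) = (m² - 4*m²) + m = -3*m² + m = m - 3*m²)
(-8*N)*(K(U(-1)) + 42) = (-8*2)*((-2 - (-1)*(1 - 3*(-1))) + 42) = -16*((-2 - (-1)*(1 + 3)) + 42) = -16*((-2 - (-1)*4) + 42) = -16*((-2 - 1*(-4)) + 42) = -16*((-2 + 4) + 42) = -16*(2 + 42) = -16*44 = -704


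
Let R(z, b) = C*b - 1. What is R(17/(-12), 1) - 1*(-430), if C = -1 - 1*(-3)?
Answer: 431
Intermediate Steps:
C = 2 (C = -1 + 3 = 2)
R(z, b) = -1 + 2*b (R(z, b) = 2*b - 1 = -1 + 2*b)
R(17/(-12), 1) - 1*(-430) = (-1 + 2*1) - 1*(-430) = (-1 + 2) + 430 = 1 + 430 = 431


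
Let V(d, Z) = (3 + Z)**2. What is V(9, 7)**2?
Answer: 10000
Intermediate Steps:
V(9, 7)**2 = ((3 + 7)**2)**2 = (10**2)**2 = 100**2 = 10000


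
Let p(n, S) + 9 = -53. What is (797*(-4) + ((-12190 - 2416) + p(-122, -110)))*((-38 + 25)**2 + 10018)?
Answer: -181899072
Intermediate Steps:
p(n, S) = -62 (p(n, S) = -9 - 53 = -62)
(797*(-4) + ((-12190 - 2416) + p(-122, -110)))*((-38 + 25)**2 + 10018) = (797*(-4) + ((-12190 - 2416) - 62))*((-38 + 25)**2 + 10018) = (-3188 + (-14606 - 62))*((-13)**2 + 10018) = (-3188 - 14668)*(169 + 10018) = -17856*10187 = -181899072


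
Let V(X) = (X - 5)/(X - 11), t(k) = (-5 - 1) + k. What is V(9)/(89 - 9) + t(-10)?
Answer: -641/40 ≈ -16.025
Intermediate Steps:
t(k) = -6 + k
V(X) = (-5 + X)/(-11 + X)
V(9)/(89 - 9) + t(-10) = ((-5 + 9)/(-11 + 9))/(89 - 9) + (-6 - 10) = (4/(-2))/80 - 16 = (-1/2*4)/80 - 16 = (1/80)*(-2) - 16 = -1/40 - 16 = -641/40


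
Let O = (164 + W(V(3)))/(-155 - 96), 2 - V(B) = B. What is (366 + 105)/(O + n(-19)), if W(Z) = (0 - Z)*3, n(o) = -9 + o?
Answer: -118221/7195 ≈ -16.431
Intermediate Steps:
V(B) = 2 - B
W(Z) = -3*Z (W(Z) = -Z*3 = -3*Z)
O = -167/251 (O = (164 - 3*(2 - 1*3))/(-155 - 96) = (164 - 3*(2 - 3))/(-251) = (164 - 3*(-1))*(-1/251) = (164 + 3)*(-1/251) = 167*(-1/251) = -167/251 ≈ -0.66534)
(366 + 105)/(O + n(-19)) = (366 + 105)/(-167/251 + (-9 - 19)) = 471/(-167/251 - 28) = 471/(-7195/251) = 471*(-251/7195) = -118221/7195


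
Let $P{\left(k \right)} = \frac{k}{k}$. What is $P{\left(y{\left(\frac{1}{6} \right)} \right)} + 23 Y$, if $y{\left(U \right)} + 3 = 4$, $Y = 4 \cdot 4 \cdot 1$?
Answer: $369$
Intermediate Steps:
$Y = 16$ ($Y = 16 \cdot 1 = 16$)
$y{\left(U \right)} = 1$ ($y{\left(U \right)} = -3 + 4 = 1$)
$P{\left(k \right)} = 1$
$P{\left(y{\left(\frac{1}{6} \right)} \right)} + 23 Y = 1 + 23 \cdot 16 = 1 + 368 = 369$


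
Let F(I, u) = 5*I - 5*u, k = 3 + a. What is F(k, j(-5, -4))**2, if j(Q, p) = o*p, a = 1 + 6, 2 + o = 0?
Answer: 100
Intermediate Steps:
o = -2 (o = -2 + 0 = -2)
a = 7
j(Q, p) = -2*p
k = 10 (k = 3 + 7 = 10)
F(I, u) = -5*u + 5*I
F(k, j(-5, -4))**2 = (-(-10)*(-4) + 5*10)**2 = (-5*8 + 50)**2 = (-40 + 50)**2 = 10**2 = 100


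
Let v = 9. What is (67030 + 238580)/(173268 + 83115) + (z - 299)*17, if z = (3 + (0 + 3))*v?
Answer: -5833495/1401 ≈ -4163.8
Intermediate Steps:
z = 54 (z = (3 + (0 + 3))*9 = (3 + 3)*9 = 6*9 = 54)
(67030 + 238580)/(173268 + 83115) + (z - 299)*17 = (67030 + 238580)/(173268 + 83115) + (54 - 299)*17 = 305610/256383 - 245*17 = 305610*(1/256383) - 4165 = 1670/1401 - 4165 = -5833495/1401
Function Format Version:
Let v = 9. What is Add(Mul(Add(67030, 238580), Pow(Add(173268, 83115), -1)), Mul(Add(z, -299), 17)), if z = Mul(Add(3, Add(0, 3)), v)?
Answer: Rational(-5833495, 1401) ≈ -4163.8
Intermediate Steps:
z = 54 (z = Mul(Add(3, Add(0, 3)), 9) = Mul(Add(3, 3), 9) = Mul(6, 9) = 54)
Add(Mul(Add(67030, 238580), Pow(Add(173268, 83115), -1)), Mul(Add(z, -299), 17)) = Add(Mul(Add(67030, 238580), Pow(Add(173268, 83115), -1)), Mul(Add(54, -299), 17)) = Add(Mul(305610, Pow(256383, -1)), Mul(-245, 17)) = Add(Mul(305610, Rational(1, 256383)), -4165) = Add(Rational(1670, 1401), -4165) = Rational(-5833495, 1401)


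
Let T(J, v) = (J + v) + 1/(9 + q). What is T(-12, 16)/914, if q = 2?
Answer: 45/10054 ≈ 0.0044758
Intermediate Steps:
T(J, v) = 1/11 + J + v (T(J, v) = (J + v) + 1/(9 + 2) = (J + v) + 1/11 = 1/11 + J + v)
T(-12, 16)/914 = (1/11 - 12 + 16)/914 = (45/11)*(1/914) = 45/10054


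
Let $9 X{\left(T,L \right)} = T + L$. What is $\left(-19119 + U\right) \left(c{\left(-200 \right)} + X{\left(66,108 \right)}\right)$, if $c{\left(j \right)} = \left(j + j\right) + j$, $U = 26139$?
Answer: $-4076280$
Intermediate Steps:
$c{\left(j \right)} = 3 j$ ($c{\left(j \right)} = 2 j + j = 3 j$)
$X{\left(T,L \right)} = \frac{L}{9} + \frac{T}{9}$ ($X{\left(T,L \right)} = \frac{T + L}{9} = \frac{L + T}{9} = \frac{L}{9} + \frac{T}{9}$)
$\left(-19119 + U\right) \left(c{\left(-200 \right)} + X{\left(66,108 \right)}\right) = \left(-19119 + 26139\right) \left(3 \left(-200\right) + \left(\frac{1}{9} \cdot 108 + \frac{1}{9} \cdot 66\right)\right) = 7020 \left(-600 + \left(12 + \frac{22}{3}\right)\right) = 7020 \left(-600 + \frac{58}{3}\right) = 7020 \left(- \frac{1742}{3}\right) = -4076280$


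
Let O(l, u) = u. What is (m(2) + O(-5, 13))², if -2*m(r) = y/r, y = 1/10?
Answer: 269361/1600 ≈ 168.35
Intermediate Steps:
y = ⅒ ≈ 0.10000
m(r) = -1/(20*r)
(m(2) + O(-5, 13))² = (-1/20/2 + 13)² = (-1/20*½ + 13)² = (-1/40 + 13)² = (519/40)² = 269361/1600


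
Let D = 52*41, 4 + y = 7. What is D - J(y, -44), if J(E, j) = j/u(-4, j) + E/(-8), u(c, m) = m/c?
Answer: 17091/8 ≈ 2136.4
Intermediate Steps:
y = 3 (y = -4 + 7 = 3)
J(E, j) = -4 - E/8 (J(E, j) = j/((j/(-4))) + E/(-8) = j/((j*(-¼))) + E*(-⅛) = j/((-j/4)) - E/8 = j*(-4/j) - E/8 = -4 - E/8)
D = 2132
D - J(y, -44) = 2132 - (-4 - ⅛*3) = 2132 - (-4 - 3/8) = 2132 - 1*(-35/8) = 2132 + 35/8 = 17091/8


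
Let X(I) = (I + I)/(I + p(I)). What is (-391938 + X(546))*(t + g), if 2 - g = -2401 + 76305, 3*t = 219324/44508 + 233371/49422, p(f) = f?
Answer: 15927659295493444135/549918594 ≈ 2.8964e+10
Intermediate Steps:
t = 1768858933/549918594 (t = (219324/44508 + 233371/49422)/3 = (219324*(1/44508) + 233371*(1/49422))/3 = (18277/3709 + 233371/49422)/3 = (⅓)*(1768858933/183306198) = 1768858933/549918594 ≈ 3.2166)
g = -73902 (g = 2 - (-2401 + 76305) = 2 - 1*73904 = 2 - 73904 = -73902)
X(I) = 1 (X(I) = (I + I)/(I + I) = (2*I)/((2*I)) = (2*I)*(1/(2*I)) = 1)
(-391938 + X(546))*(t + g) = (-391938 + 1)*(1768858933/549918594 - 73902) = -391937*(-40638315074855/549918594) = 15927659295493444135/549918594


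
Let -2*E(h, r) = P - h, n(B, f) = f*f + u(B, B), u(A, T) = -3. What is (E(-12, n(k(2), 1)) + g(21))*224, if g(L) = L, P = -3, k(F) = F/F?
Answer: 3696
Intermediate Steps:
k(F) = 1
n(B, f) = -3 + f**2 (n(B, f) = f*f - 3 = f**2 - 3 = -3 + f**2)
E(h, r) = 3/2 + h/2 (E(h, r) = -(-3 - h)/2 = 3/2 + h/2)
(E(-12, n(k(2), 1)) + g(21))*224 = ((3/2 + (1/2)*(-12)) + 21)*224 = ((3/2 - 6) + 21)*224 = (-9/2 + 21)*224 = (33/2)*224 = 3696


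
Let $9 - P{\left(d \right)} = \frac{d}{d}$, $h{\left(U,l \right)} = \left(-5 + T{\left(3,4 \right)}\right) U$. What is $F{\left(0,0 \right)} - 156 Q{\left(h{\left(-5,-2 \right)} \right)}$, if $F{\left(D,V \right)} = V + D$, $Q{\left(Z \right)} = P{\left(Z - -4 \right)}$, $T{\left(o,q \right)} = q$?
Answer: $-1248$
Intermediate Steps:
$h{\left(U,l \right)} = - U$ ($h{\left(U,l \right)} = \left(-5 + 4\right) U = - U$)
$P{\left(d \right)} = 8$ ($P{\left(d \right)} = 9 - \frac{d}{d} = 9 - 1 = 8$)
$Q{\left(Z \right)} = 8$
$F{\left(D,V \right)} = D + V$
$F{\left(0,0 \right)} - 156 Q{\left(h{\left(-5,-2 \right)} \right)} = \left(0 + 0\right) - 1248 = 0 - 1248 = -1248$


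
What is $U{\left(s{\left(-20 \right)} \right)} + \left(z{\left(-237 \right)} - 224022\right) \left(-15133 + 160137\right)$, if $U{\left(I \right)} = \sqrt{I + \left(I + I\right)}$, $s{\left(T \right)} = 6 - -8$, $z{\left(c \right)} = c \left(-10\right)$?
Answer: $-32140426608 + \sqrt{42} \approx -3.214 \cdot 10^{10}$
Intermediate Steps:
$z{\left(c \right)} = - 10 c$
$s{\left(T \right)} = 14$ ($s{\left(T \right)} = 6 + 8 = 14$)
$U{\left(I \right)} = \sqrt{3} \sqrt{I}$ ($U{\left(I \right)} = \sqrt{I + 2 I} = \sqrt{3 I} = \sqrt{3} \sqrt{I}$)
$U{\left(s{\left(-20 \right)} \right)} + \left(z{\left(-237 \right)} - 224022\right) \left(-15133 + 160137\right) = \sqrt{3} \sqrt{14} + \left(\left(-10\right) \left(-237\right) - 224022\right) \left(-15133 + 160137\right) = \sqrt{42} + \left(2370 - 224022\right) 145004 = \sqrt{42} - 32140426608 = -32140426608 + \sqrt{42}$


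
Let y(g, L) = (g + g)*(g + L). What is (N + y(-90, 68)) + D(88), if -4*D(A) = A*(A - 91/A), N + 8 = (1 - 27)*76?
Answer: 251/4 ≈ 62.750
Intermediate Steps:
y(g, L) = 2*g*(L + g) (y(g, L) = (2*g)*(L + g) = 2*g*(L + g))
N = -1984 (N = -8 + (1 - 27)*76 = -8 - 26*76 = -8 - 1976 = -1984)
D(A) = -A*(A - 91/A)/4
(N + y(-90, 68)) + D(88) = (-1984 + 2*(-90)*(68 - 90)) + (91/4 - ¼*88²) = (-1984 + 2*(-90)*(-22)) + (91/4 - ¼*7744) = (-1984 + 3960) + (91/4 - 1936) = 1976 - 7653/4 = 251/4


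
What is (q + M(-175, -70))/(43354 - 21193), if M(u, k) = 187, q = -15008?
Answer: -14821/22161 ≈ -0.66879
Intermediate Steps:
(q + M(-175, -70))/(43354 - 21193) = (-15008 + 187)/(43354 - 21193) = -14821/22161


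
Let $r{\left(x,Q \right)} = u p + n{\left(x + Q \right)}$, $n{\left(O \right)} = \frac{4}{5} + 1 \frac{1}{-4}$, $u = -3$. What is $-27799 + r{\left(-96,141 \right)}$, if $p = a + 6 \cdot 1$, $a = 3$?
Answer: $- \frac{556509}{20} \approx -27825.0$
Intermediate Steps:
$n{\left(O \right)} = \frac{11}{20}$ ($n{\left(O \right)} = 4 \cdot \frac{1}{5} + 1 \left(- \frac{1}{4}\right) = \frac{4}{5} - \frac{1}{4} = \frac{11}{20}$)
$p = 9$ ($p = 3 + 6 \cdot 1 = 3 + 6 = 9$)
$r{\left(x,Q \right)} = - \frac{529}{20}$ ($r{\left(x,Q \right)} = \left(-3\right) 9 + \frac{11}{20} = -27 + \frac{11}{20} = - \frac{529}{20}$)
$-27799 + r{\left(-96,141 \right)} = -27799 - \frac{529}{20} = - \frac{556509}{20}$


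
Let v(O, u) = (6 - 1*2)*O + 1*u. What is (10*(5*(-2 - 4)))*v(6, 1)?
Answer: -7500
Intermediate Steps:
v(O, u) = u + 4*O (v(O, u) = (6 - 2)*O + u = 4*O + u = u + 4*O)
(10*(5*(-2 - 4)))*v(6, 1) = (10*(5*(-2 - 4)))*(1 + 4*6) = (10*(5*(-6)))*(1 + 24) = (10*(-30))*25 = -300*25 = -7500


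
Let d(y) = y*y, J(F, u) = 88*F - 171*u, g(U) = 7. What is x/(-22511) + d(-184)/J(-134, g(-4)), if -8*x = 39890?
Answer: -2789464059/1169581516 ≈ -2.3850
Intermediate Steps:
x = -19945/4 (x = -⅛*39890 = -19945/4 ≈ -4986.3)
J(F, u) = -171*u + 88*F
d(y) = y²
x/(-22511) + d(-184)/J(-134, g(-4)) = -19945/4/(-22511) + (-184)²/(-171*7 + 88*(-134)) = -19945/4*(-1/22511) + 33856/(-1197 - 11792) = 19945/90044 + 33856/(-12989) = 19945/90044 + 33856*(-1/12989) = 19945/90044 - 33856/12989 = -2789464059/1169581516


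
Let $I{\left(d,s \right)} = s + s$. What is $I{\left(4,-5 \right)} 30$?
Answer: $-300$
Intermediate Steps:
$I{\left(d,s \right)} = 2 s$
$I{\left(4,-5 \right)} 30 = 2 \left(-5\right) 30 = \left(-10\right) 30 = -300$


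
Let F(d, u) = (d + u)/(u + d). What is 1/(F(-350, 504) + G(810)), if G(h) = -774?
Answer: -1/773 ≈ -0.0012937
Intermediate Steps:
F(d, u) = 1 (F(d, u) = (d + u)/(d + u) = 1)
1/(F(-350, 504) + G(810)) = 1/(1 - 774) = 1/(-773) = -1/773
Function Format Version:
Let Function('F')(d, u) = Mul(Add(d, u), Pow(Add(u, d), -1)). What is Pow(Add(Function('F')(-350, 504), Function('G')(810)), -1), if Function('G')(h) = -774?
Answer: Rational(-1, 773) ≈ -0.0012937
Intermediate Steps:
Function('F')(d, u) = 1 (Function('F')(d, u) = Mul(Add(d, u), Pow(Add(d, u), -1)) = 1)
Pow(Add(Function('F')(-350, 504), Function('G')(810)), -1) = Pow(Add(1, -774), -1) = Pow(-773, -1) = Rational(-1, 773)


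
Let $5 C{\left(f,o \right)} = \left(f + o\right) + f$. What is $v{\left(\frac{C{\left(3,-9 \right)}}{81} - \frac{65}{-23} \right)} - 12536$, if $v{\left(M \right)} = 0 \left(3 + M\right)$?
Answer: $-12536$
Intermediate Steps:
$C{\left(f,o \right)} = \frac{o}{5} + \frac{2 f}{5}$ ($C{\left(f,o \right)} = \frac{\left(f + o\right) + f}{5} = \frac{o + 2 f}{5} = \frac{o}{5} + \frac{2 f}{5}$)
$v{\left(M \right)} = 0$
$v{\left(\frac{C{\left(3,-9 \right)}}{81} - \frac{65}{-23} \right)} - 12536 = 0 - 12536 = -12536$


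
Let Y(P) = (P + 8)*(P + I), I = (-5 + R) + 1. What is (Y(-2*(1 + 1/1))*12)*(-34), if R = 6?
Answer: 3264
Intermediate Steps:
I = 2 (I = (-5 + 6) + 1 = 1 + 1 = 2)
Y(P) = (2 + P)*(8 + P) (Y(P) = (P + 8)*(P + 2) = (8 + P)*(2 + P) = (2 + P)*(8 + P))
(Y(-2*(1 + 1/1))*12)*(-34) = ((16 + (-2*(1 + 1/1))² + 10*(-2*(1 + 1/1)))*12)*(-34) = ((16 + (-2*(1 + 1))² + 10*(-2*(1 + 1)))*12)*(-34) = ((16 + (-2*2)² + 10*(-2*2))*12)*(-34) = ((16 + (-4)² + 10*(-4))*12)*(-34) = ((16 + 16 - 40)*12)*(-34) = -8*12*(-34) = -96*(-34) = 3264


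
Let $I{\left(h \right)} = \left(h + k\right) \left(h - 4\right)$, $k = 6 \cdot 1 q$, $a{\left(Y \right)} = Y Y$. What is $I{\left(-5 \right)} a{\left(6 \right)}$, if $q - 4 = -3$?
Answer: $-324$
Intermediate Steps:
$a{\left(Y \right)} = Y^{2}$
$q = 1$ ($q = 4 - 3 = 1$)
$k = 6$ ($k = 6 \cdot 1 \cdot 1 = 6 \cdot 1 = 6$)
$I{\left(h \right)} = \left(-4 + h\right) \left(6 + h\right)$ ($I{\left(h \right)} = \left(h + 6\right) \left(h - 4\right) = \left(6 + h\right) \left(-4 + h\right) = \left(-4 + h\right) \left(6 + h\right)$)
$I{\left(-5 \right)} a{\left(6 \right)} = \left(-24 + \left(-5\right)^{2} + 2 \left(-5\right)\right) 6^{2} = \left(-24 + 25 - 10\right) 36 = \left(-9\right) 36 = -324$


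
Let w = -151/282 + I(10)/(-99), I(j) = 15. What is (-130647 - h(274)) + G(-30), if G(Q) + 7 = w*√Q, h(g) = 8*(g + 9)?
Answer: -132918 - 2131*I*√30/3102 ≈ -1.3292e+5 - 3.7627*I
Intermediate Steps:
h(g) = 72 + 8*g (h(g) = 8*(9 + g) = 72 + 8*g)
w = -2131/3102 (w = -151/282 + 15/(-99) = -151*1/282 + 15*(-1/99) = -151/282 - 5/33 = -2131/3102 ≈ -0.68698)
G(Q) = -7 - 2131*√Q/3102
(-130647 - h(274)) + G(-30) = (-130647 - (72 + 8*274)) + (-7 - 2131*I*√30/3102) = (-130647 - (72 + 2192)) + (-7 - 2131*I*√30/3102) = (-130647 - 1*2264) + (-7 - 2131*I*√30/3102) = (-130647 - 2264) + (-7 - 2131*I*√30/3102) = -132911 + (-7 - 2131*I*√30/3102) = -132918 - 2131*I*√30/3102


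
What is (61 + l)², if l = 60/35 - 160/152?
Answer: 67256401/17689 ≈ 3802.2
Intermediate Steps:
l = 88/133 (l = 60*(1/35) - 160*1/152 = 12/7 - 20/19 = 88/133 ≈ 0.66165)
(61 + l)² = (61 + 88/133)² = (8201/133)² = 67256401/17689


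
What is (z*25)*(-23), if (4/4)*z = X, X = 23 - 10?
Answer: -7475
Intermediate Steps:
X = 13
z = 13
(z*25)*(-23) = (13*25)*(-23) = 325*(-23) = -7475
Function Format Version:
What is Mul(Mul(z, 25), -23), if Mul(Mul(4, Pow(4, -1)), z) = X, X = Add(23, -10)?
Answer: -7475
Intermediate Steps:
X = 13
z = 13
Mul(Mul(z, 25), -23) = Mul(Mul(13, 25), -23) = Mul(325, -23) = -7475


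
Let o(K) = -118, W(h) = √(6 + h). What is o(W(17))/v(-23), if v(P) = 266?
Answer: -59/133 ≈ -0.44361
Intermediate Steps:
o(W(17))/v(-23) = -118/266 = -118*1/266 = -59/133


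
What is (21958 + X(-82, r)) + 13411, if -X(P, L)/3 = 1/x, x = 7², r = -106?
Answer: 1733078/49 ≈ 35369.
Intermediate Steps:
x = 49
X(P, L) = -3/49
(21958 + X(-82, r)) + 13411 = (21958 - 3/49) + 13411 = 1075939/49 + 13411 = 1733078/49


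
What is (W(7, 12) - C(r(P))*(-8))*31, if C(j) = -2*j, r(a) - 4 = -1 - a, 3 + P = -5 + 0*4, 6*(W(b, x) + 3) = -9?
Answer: -11191/2 ≈ -5595.5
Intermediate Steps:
W(b, x) = -9/2 (W(b, x) = -3 + (1/6)*(-9) = -3 - 3/2 = -9/2)
P = -8 (P = -3 + (-5 + 0*4) = -3 + (-5 + 0) = -3 - 5 = -8)
r(a) = 3 - a (r(a) = 4 + (-1 - a) = 3 - a)
(W(7, 12) - C(r(P))*(-8))*31 = (-9/2 - (-2*(3 - 1*(-8)))*(-8))*31 = (-9/2 - (-2*(3 + 8))*(-8))*31 = (-9/2 - (-2*11)*(-8))*31 = (-9/2 - (-22)*(-8))*31 = (-9/2 - 1*176)*31 = (-9/2 - 176)*31 = -361/2*31 = -11191/2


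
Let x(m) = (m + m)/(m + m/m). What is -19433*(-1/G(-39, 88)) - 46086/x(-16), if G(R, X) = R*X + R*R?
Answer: -660838523/30576 ≈ -21613.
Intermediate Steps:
G(R, X) = R² + R*X (G(R, X) = R*X + R² = R² + R*X)
x(m) = 2*m/(1 + m) (x(m) = (2*m)/(m + 1) = (2*m)/(1 + m) = 2*m/(1 + m))
-19433*(-1/G(-39, 88)) - 46086/x(-16) = -19433*1/(39*(-39 + 88)) - 46086/(2*(-16)/(1 - 16)) = -19433/((-(-39)*49)) - 46086/(2*(-16)/(-15)) = -19433/((-1*(-1911))) - 46086/(2*(-16)*(-1/15)) = -19433/1911 - 46086/32/15 = -19433*1/1911 - 46086*15/32 = -19433/1911 - 345645/16 = -660838523/30576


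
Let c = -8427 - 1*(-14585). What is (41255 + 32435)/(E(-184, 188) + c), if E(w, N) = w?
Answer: 36845/2987 ≈ 12.335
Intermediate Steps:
c = 6158 (c = -8427 + 14585 = 6158)
(41255 + 32435)/(E(-184, 188) + c) = (41255 + 32435)/(-184 + 6158) = 73690/5974 = 73690*(1/5974) = 36845/2987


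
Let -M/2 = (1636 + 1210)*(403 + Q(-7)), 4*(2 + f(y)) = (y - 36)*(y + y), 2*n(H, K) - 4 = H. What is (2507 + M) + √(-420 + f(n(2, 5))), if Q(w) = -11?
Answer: -2228757 + I*√1886/2 ≈ -2.2288e+6 + 21.714*I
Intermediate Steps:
n(H, K) = 2 + H/2
f(y) = -2 + y*(-36 + y)/2 (f(y) = -2 + ((y - 36)*(y + y))/4 = -2 + ((-36 + y)*(2*y))/4 = -2 + (2*y*(-36 + y))/4 = -2 + y*(-36 + y)/2)
M = -2231264 (M = -2*(1636 + 1210)*(403 - 11) = -5692*392 = -2*1115632 = -2231264)
(2507 + M) + √(-420 + f(n(2, 5))) = (2507 - 2231264) + √(-420 + (-2 + (2 + (½)*2)²/2 - 18*(2 + (½)*2))) = -2228757 + √(-420 + (-2 + (2 + 1)²/2 - 18*(2 + 1))) = -2228757 + √(-420 + (-2 + (½)*3² - 18*3)) = -2228757 + √(-420 + (-2 + (½)*9 - 54)) = -2228757 + √(-420 + (-2 + 9/2 - 54)) = -2228757 + √(-420 - 103/2) = -2228757 + √(-943/2) = -2228757 + I*√1886/2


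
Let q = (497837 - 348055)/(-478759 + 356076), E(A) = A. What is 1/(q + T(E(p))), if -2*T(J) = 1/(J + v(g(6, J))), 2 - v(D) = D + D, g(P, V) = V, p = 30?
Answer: -6870248/8265109 ≈ -0.83123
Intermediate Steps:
v(D) = 2 - 2*D (v(D) = 2 - (D + D) = 2 - 2*D)
q = -149782/122683 (q = 149782/(-122683) = 149782*(-1/122683) = -149782/122683 ≈ -1.2209)
T(J) = -1/(2*(2 - J)) (T(J) = -1/(2*(J + (2 - 2*J))) = -1/(2*(2 - J)))
1/(q + T(E(p))) = 1/(-149782/122683 + 1/(2*(-2 + 30))) = 1/(-149782/122683 + (½)/28) = 1/(-149782/122683 + (½)*(1/28)) = 1/(-149782/122683 + 1/56) = 1/(-8265109/6870248) = -6870248/8265109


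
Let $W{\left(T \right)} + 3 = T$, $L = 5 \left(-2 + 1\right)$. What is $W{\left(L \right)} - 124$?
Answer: $-132$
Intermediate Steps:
$L = -5$ ($L = 5 \left(-1\right) = -5$)
$W{\left(T \right)} = -3 + T$
$W{\left(L \right)} - 124 = \left(-3 - 5\right) - 124 = -8 - 124 = -132$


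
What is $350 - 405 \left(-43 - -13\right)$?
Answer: $12500$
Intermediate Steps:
$350 - 405 \left(-43 - -13\right) = 350 - 405 \left(-43 + 13\right) = 350 - -12150 = 350 + 12150 = 12500$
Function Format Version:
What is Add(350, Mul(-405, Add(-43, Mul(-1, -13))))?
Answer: 12500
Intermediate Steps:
Add(350, Mul(-405, Add(-43, Mul(-1, -13)))) = Add(350, Mul(-405, Add(-43, 13))) = Add(350, Mul(-405, -30)) = Add(350, 12150) = 12500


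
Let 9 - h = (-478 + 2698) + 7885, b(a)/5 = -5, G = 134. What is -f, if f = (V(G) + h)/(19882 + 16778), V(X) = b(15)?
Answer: 10121/36660 ≈ 0.27608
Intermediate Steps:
b(a) = -25 (b(a) = 5*(-5) = -25)
h = -10096 (h = 9 - ((-478 + 2698) + 7885) = 9 - (2220 + 7885) = 9 - 1*10105 = 9 - 10105 = -10096)
V(X) = -25
f = -10121/36660 (f = (-25 - 10096)/(19882 + 16778) = -10121/36660 ≈ -0.27608)
-f = -1*(-10121/36660) = 10121/36660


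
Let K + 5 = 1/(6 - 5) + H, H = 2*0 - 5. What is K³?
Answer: -729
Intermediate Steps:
H = -5 (H = 0 - 5 = -5)
K = -9 (K = -5 + (1/(6 - 5) - 5) = -5 + (1/1 - 5) = -5 + (1 - 5) = -5 - 4 = -9)
K³ = (-9)³ = -729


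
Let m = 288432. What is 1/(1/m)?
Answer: 288432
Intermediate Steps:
1/(1/m) = 1/(1/288432) = 288432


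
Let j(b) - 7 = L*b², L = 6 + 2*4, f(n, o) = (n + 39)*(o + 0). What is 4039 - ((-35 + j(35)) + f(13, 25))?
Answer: -14383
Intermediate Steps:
f(n, o) = o*(39 + n) (f(n, o) = (39 + n)*o = o*(39 + n))
L = 14 (L = 6 + 8 = 14)
j(b) = 7 + 14*b²
4039 - ((-35 + j(35)) + f(13, 25)) = 4039 - ((-35 + (7 + 14*35²)) + 25*(39 + 13)) = 4039 - ((-35 + (7 + 14*1225)) + 25*52) = 4039 - ((-35 + (7 + 17150)) + 1300) = 4039 - ((-35 + 17157) + 1300) = 4039 - (17122 + 1300) = 4039 - 1*18422 = 4039 - 18422 = -14383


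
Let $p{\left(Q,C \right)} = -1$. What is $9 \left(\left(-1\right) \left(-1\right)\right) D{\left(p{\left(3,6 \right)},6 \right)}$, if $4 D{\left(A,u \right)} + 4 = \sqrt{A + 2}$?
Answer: $- \frac{27}{4} \approx -6.75$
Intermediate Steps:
$D{\left(A,u \right)} = -1 + \frac{\sqrt{2 + A}}{4}$ ($D{\left(A,u \right)} = -1 + \frac{\sqrt{A + 2}}{4} = -1 + \frac{\sqrt{2 + A}}{4}$)
$9 \left(\left(-1\right) \left(-1\right)\right) D{\left(p{\left(3,6 \right)},6 \right)} = 9 \left(\left(-1\right) \left(-1\right)\right) \left(-1 + \frac{\sqrt{2 - 1}}{4}\right) = 9 \cdot 1 \left(-1 + \frac{\sqrt{1}}{4}\right) = 9 \left(-1 + \frac{1}{4} \cdot 1\right) = 9 \left(-1 + \frac{1}{4}\right) = 9 \left(- \frac{3}{4}\right) = - \frac{27}{4}$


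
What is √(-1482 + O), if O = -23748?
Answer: 29*I*√30 ≈ 158.84*I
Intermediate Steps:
√(-1482 + O) = √(-1482 - 23748) = √(-25230) = 29*I*√30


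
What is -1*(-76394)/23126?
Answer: 38197/11563 ≈ 3.3034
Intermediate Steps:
-1*(-76394)/23126 = 76394*(1/23126) = 38197/11563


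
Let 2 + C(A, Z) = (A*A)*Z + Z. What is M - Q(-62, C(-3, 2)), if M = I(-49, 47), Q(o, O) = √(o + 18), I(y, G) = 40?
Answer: 40 - 2*I*√11 ≈ 40.0 - 6.6332*I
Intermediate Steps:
C(A, Z) = -2 + Z + Z*A² (C(A, Z) = -2 + ((A*A)*Z + Z) = -2 + (A²*Z + Z) = -2 + (Z*A² + Z) = -2 + (Z + Z*A²) = -2 + Z + Z*A²)
Q(o, O) = √(18 + o)
M = 40
M - Q(-62, C(-3, 2)) = 40 - √(18 - 62) = 40 - √(-44) = 40 - 2*I*√11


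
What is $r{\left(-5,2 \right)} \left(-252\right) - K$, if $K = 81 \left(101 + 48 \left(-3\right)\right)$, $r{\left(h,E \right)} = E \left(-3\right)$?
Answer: $4995$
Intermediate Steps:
$r{\left(h,E \right)} = - 3 E$
$K = -3483$ ($K = 81 \left(101 - 144\right) = 81 \left(-43\right) = -3483$)
$r{\left(-5,2 \right)} \left(-252\right) - K = \left(-3\right) 2 \left(-252\right) - -3483 = \left(-6\right) \left(-252\right) + 3483 = 1512 + 3483 = 4995$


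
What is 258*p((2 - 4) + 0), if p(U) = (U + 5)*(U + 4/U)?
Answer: -3096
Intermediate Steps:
p(U) = (5 + U)*(U + 4/U)
258*p((2 - 4) + 0) = 258*(4 + ((2 - 4) + 0)² + 5*((2 - 4) + 0) + 20/((2 - 4) + 0)) = 258*(4 + (-2 + 0)² + 5*(-2 + 0) + 20/(-2 + 0)) = 258*(4 + (-2)² + 5*(-2) + 20/(-2)) = 258*(4 + 4 - 10 + 20*(-½)) = 258*(4 + 4 - 10 - 10) = 258*(-12) = -3096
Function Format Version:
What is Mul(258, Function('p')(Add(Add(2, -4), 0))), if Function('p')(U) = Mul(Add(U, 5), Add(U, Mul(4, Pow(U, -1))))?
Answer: -3096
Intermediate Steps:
Function('p')(U) = Mul(Add(5, U), Add(U, Mul(4, Pow(U, -1))))
Mul(258, Function('p')(Add(Add(2, -4), 0))) = Mul(258, Add(4, Pow(Add(Add(2, -4), 0), 2), Mul(5, Add(Add(2, -4), 0)), Mul(20, Pow(Add(Add(2, -4), 0), -1)))) = Mul(258, Add(4, Pow(Add(-2, 0), 2), Mul(5, Add(-2, 0)), Mul(20, Pow(Add(-2, 0), -1)))) = Mul(258, Add(4, Pow(-2, 2), Mul(5, -2), Mul(20, Pow(-2, -1)))) = Mul(258, Add(4, 4, -10, Mul(20, Rational(-1, 2)))) = Mul(258, Add(4, 4, -10, -10)) = Mul(258, -12) = -3096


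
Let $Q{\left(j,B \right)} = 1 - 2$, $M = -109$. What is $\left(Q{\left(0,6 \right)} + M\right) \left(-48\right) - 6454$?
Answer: $-1174$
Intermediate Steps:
$Q{\left(j,B \right)} = -1$ ($Q{\left(j,B \right)} = 1 - 2 = -1$)
$\left(Q{\left(0,6 \right)} + M\right) \left(-48\right) - 6454 = \left(-1 - 109\right) \left(-48\right) - 6454 = \left(-110\right) \left(-48\right) - 6454 = 5280 - 6454 = -1174$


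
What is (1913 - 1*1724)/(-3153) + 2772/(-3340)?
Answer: -780948/877585 ≈ -0.88988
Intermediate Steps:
(1913 - 1*1724)/(-3153) + 2772/(-3340) = (1913 - 1724)*(-1/3153) + 2772*(-1/3340) = 189*(-1/3153) - 693/835 = -63/1051 - 693/835 = -780948/877585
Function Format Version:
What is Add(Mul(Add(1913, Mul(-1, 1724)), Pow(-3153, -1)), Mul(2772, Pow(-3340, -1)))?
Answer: Rational(-780948, 877585) ≈ -0.88988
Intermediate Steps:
Add(Mul(Add(1913, Mul(-1, 1724)), Pow(-3153, -1)), Mul(2772, Pow(-3340, -1))) = Add(Mul(Add(1913, -1724), Rational(-1, 3153)), Mul(2772, Rational(-1, 3340))) = Add(Mul(189, Rational(-1, 3153)), Rational(-693, 835)) = Add(Rational(-63, 1051), Rational(-693, 835)) = Rational(-780948, 877585)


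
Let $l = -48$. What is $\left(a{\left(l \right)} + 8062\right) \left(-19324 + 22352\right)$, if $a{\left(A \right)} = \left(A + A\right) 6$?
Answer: $22667608$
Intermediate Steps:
$a{\left(A \right)} = 12 A$ ($a{\left(A \right)} = 2 A 6 = 12 A$)
$\left(a{\left(l \right)} + 8062\right) \left(-19324 + 22352\right) = \left(12 \left(-48\right) + 8062\right) \left(-19324 + 22352\right) = \left(-576 + 8062\right) 3028 = 7486 \cdot 3028 = 22667608$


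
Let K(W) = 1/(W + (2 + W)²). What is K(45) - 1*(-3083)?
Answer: 6949083/2254 ≈ 3083.0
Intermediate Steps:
K(45) - 1*(-3083) = 1/(45 + (2 + 45)²) - 1*(-3083) = 1/(45 + 47²) + 3083 = 1/(45 + 2209) + 3083 = 1/2254 + 3083 = 6949083/2254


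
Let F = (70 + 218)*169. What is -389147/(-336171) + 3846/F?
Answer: 102189275/82636944 ≈ 1.2366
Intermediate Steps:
F = 48672 (F = 288*169 = 48672)
-389147/(-336171) + 3846/F = -389147/(-336171) + 3846/48672 = -389147*(-1/336171) + 3846*(1/48672) = 35377/30561 + 641/8112 = 102189275/82636944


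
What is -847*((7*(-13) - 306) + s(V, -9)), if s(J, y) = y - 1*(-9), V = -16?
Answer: 336259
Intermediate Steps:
s(J, y) = 9 + y (s(J, y) = y + 9 = 9 + y)
-847*((7*(-13) - 306) + s(V, -9)) = -847*((7*(-13) - 306) + (9 - 9)) = -847*((-91 - 306) + 0) = -847*(-397 + 0) = -847*(-397) = 336259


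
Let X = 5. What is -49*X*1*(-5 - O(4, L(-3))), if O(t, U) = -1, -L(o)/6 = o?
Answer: 980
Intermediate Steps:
L(o) = -6*o
-49*X*1*(-5 - O(4, L(-3))) = -49*5*1*(-5 - 1*(-1)) = -245*(-5 + 1) = -245*(-4) = -49*(-20) = 980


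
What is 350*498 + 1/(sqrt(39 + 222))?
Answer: 174300 + sqrt(29)/87 ≈ 1.7430e+5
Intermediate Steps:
350*498 + 1/(sqrt(39 + 222)) = 174300 + 1/(sqrt(261)) = 174300 + 1/(3*sqrt(29)) = 174300 + sqrt(29)/87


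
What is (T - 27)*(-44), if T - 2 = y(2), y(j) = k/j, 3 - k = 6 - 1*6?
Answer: 1034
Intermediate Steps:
k = 3 (k = 3 - (6 - 1*6) = 3 - (6 - 6) = 3 - 1*0 = 3 + 0 = 3)
y(j) = 3/j
T = 7/2 (T = 2 + 3/2 = 7/2 ≈ 3.5000)
(T - 27)*(-44) = (7/2 - 27)*(-44) = -47/2*(-44) = 1034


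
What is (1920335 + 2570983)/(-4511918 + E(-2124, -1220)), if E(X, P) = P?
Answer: -2245659/2256569 ≈ -0.99516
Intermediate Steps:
(1920335 + 2570983)/(-4511918 + E(-2124, -1220)) = (1920335 + 2570983)/(-4511918 - 1220) = 4491318/(-4513138) = 4491318*(-1/4513138) = -2245659/2256569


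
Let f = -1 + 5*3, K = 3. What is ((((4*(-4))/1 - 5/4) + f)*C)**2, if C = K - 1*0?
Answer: 1521/16 ≈ 95.063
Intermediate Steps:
f = 14 (f = -1 + 15 = 14)
C = 3 (C = 3 - 1*0 = 3 + 0 = 3)
((((4*(-4))/1 - 5/4) + f)*C)**2 = ((((4*(-4))/1 - 5/4) + 14)*3)**2 = (((-16*1 - 5*1/4) + 14)*3)**2 = (((-16 - 5/4) + 14)*3)**2 = ((-69/4 + 14)*3)**2 = (-13/4*3)**2 = (-39/4)**2 = 1521/16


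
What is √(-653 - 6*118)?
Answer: I*√1361 ≈ 36.892*I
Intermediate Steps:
√(-653 - 6*118) = √(-653 - 708) = √(-1361) = I*√1361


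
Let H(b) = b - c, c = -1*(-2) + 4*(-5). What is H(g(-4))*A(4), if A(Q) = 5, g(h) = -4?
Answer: 70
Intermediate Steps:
c = -18 (c = 2 - 20 = -18)
H(b) = 18 + b (H(b) = b - 1*(-18) = b + 18 = 18 + b)
H(g(-4))*A(4) = (18 - 4)*5 = 14*5 = 70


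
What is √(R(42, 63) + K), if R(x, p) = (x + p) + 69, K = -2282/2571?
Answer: 4*√71517507/2571 ≈ 13.157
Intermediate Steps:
K = -2282/2571 (K = -2282*1/2571 = -2282/2571 ≈ -0.88759)
R(x, p) = 69 + p + x (R(x, p) = (p + x) + 69 = 69 + p + x)
√(R(42, 63) + K) = √((69 + 63 + 42) - 2282/2571) = √(174 - 2282/2571) = √(445072/2571) = 4*√71517507/2571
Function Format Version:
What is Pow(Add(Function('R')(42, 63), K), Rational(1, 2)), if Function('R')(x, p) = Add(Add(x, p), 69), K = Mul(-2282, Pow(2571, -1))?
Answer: Mul(Rational(4, 2571), Pow(71517507, Rational(1, 2))) ≈ 13.157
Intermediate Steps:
K = Rational(-2282, 2571) (K = Mul(-2282, Rational(1, 2571)) = Rational(-2282, 2571) ≈ -0.88759)
Function('R')(x, p) = Add(69, p, x) (Function('R')(x, p) = Add(Add(p, x), 69) = Add(69, p, x))
Pow(Add(Function('R')(42, 63), K), Rational(1, 2)) = Pow(Add(Add(69, 63, 42), Rational(-2282, 2571)), Rational(1, 2)) = Pow(Add(174, Rational(-2282, 2571)), Rational(1, 2)) = Pow(Rational(445072, 2571), Rational(1, 2)) = Mul(Rational(4, 2571), Pow(71517507, Rational(1, 2)))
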